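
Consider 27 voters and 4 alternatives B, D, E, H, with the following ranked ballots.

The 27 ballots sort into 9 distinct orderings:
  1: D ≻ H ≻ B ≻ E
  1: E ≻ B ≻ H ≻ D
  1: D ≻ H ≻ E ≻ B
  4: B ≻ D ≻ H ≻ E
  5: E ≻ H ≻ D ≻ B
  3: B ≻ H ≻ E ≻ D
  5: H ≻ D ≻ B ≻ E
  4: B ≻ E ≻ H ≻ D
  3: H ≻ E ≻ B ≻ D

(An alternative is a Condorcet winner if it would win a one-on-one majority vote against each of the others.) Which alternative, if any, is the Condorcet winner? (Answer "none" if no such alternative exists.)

H

Check each pair by majority over 27 ballots:
B–D: B 15–12.
B vs E: B wins 17–10.
B–H: H 15–12.
D vs E: E, 16–11.
D vs H: H, 21–6.
E vs H: H wins 17–10.
Only H has no losses; H is the Condorcet winner.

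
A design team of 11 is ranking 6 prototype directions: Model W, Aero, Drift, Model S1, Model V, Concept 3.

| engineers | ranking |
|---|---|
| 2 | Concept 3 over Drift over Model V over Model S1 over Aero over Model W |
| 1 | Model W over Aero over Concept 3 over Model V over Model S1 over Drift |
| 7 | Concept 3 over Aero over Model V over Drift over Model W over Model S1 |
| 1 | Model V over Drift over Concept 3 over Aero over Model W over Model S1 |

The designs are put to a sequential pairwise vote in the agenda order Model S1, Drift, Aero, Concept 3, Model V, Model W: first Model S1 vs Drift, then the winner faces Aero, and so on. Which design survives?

Concept 3

Round 1: Model S1 vs Drift — 1–10, Drift advances.
Round 2: Drift vs Aero — 3–8, Aero advances.
Round 3: Aero vs Concept 3 — 1–10, Concept 3 advances.
Round 4: Concept 3 vs Model V — 10–1, Concept 3 advances.
Round 5: Concept 3 vs Model W — 10–1, Concept 3 advances.
The agenda winner is Concept 3.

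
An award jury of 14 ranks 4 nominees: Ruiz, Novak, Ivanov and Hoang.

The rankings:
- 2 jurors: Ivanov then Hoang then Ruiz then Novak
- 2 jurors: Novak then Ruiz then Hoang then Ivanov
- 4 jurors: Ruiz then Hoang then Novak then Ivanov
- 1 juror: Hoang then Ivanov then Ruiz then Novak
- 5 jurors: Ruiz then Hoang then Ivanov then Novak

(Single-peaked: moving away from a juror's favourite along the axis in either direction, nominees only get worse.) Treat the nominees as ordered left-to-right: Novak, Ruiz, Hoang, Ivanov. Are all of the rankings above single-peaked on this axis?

Axis positions: Novak=1, Ruiz=2, Hoang=3, Ivanov=4.
Bloc 1 (peak Ivanov at position 4): ranking walks positions 4-3-2-1, expanding outward from the peak — single-peaked.
Bloc 2 (peak Novak at position 1): ranking walks positions 1-2-3-4, expanding outward from the peak — single-peaked.
Bloc 3 (peak Ruiz at position 2): ranking walks positions 2-3-1-4, expanding outward from the peak — single-peaked.
Bloc 4 (peak Hoang at position 3): ranking walks positions 3-4-2-1, expanding outward from the peak — single-peaked.
Bloc 5 (peak Ruiz at position 2): ranking walks positions 2-3-4-1, expanding outward from the peak — single-peaked.
Every ranking is single-peaked on this axis.

yes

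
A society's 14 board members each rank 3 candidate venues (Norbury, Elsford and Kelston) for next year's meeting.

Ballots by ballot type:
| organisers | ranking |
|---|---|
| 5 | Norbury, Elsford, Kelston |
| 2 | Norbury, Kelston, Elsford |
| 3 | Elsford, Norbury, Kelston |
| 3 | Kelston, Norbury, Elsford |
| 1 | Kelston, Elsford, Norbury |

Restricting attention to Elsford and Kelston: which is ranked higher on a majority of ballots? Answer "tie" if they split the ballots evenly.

Ballots ranking Elsford above Kelston: 5 + 3 = 8.
Ballots ranking Kelston above Elsford: 14 − 8 = 6.
Elsford wins the head-to-head 8–6.

Elsford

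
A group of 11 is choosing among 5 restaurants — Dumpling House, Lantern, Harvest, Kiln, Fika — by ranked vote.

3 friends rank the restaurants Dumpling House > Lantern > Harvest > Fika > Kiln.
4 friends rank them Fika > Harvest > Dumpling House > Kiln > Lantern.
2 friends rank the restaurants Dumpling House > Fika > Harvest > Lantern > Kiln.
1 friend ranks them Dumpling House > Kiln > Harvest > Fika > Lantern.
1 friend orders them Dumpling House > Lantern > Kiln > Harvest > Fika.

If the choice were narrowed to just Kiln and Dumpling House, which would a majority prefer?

No ballot ranks Kiln above Dumpling House: 0.
Ballots ranking Dumpling House above Kiln: 11 − 0 = 11.
Dumpling House wins the head-to-head 11–0.

Dumpling House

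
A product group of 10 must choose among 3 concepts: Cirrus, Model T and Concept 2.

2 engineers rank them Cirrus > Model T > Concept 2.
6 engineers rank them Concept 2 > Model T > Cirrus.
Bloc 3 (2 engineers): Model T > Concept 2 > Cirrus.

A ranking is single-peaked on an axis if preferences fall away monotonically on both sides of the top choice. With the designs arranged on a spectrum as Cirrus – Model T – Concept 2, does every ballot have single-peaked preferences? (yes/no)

yes

Axis positions: Cirrus=1, Model T=2, Concept 2=3.
Bloc 1 (peak Cirrus at position 1): ranking walks positions 1-2-3, expanding outward from the peak — single-peaked.
Bloc 2 (peak Concept 2 at position 3): ranking walks positions 3-2-1, expanding outward from the peak — single-peaked.
Bloc 3 (peak Model T at position 2): ranking walks positions 2-3-1, expanding outward from the peak — single-peaked.
Every ranking is single-peaked on this axis.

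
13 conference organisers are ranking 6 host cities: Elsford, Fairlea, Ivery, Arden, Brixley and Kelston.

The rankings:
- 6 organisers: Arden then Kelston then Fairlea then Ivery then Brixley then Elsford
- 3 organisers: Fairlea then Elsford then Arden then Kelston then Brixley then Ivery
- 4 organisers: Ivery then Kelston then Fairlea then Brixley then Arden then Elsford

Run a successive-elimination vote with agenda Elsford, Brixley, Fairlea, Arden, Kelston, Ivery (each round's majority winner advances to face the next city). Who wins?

Kelston

Round 1: Elsford vs Brixley — 3–10, Brixley advances.
Round 2: Brixley vs Fairlea — 0–13, Fairlea advances.
Round 3: Fairlea vs Arden — 7–6, Fairlea advances.
Round 4: Fairlea vs Kelston — 3–10, Kelston advances.
Round 5: Kelston vs Ivery — 9–4, Kelston advances.
The agenda winner is Kelston.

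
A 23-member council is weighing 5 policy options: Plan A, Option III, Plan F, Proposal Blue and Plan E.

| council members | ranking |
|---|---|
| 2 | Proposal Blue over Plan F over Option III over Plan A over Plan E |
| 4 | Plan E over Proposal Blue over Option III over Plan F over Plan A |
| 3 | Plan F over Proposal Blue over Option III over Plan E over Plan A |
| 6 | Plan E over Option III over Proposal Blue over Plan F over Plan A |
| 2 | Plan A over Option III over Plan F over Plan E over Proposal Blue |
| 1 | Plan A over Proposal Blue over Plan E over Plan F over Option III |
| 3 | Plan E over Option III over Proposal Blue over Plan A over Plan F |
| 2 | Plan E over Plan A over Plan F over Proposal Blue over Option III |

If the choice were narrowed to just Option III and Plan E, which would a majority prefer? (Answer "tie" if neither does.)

Plan E

Ballots ranking Option III above Plan E: 2 + 3 + 2 = 7.
Ballots ranking Plan E above Option III: 23 − 7 = 16.
Plan E wins the head-to-head 16–7.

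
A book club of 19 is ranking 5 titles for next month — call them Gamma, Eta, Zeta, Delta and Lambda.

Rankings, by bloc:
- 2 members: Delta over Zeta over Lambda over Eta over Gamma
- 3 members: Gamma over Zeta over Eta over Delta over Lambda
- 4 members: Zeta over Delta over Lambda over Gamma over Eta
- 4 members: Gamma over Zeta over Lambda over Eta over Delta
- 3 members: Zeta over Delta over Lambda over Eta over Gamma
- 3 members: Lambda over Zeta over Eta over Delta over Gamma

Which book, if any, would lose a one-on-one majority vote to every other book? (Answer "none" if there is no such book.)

Head-to-head results (19 members):
Gamma vs Eta: 11 to 8, Gamma.
Gamma vs Zeta: Gamma is ranked higher on 3+4 = 7 ballots, Zeta on 12. Zeta wins 12–7.
Gamma vs Delta: Gamma is ranked higher on 3+4 = 7 ballots, Delta on 12. Delta wins 12–7.
Gamma vs Lambda: Lambda wins 12–7.
Eta vs Zeta: Zeta, 19–0.
Eta vs Delta: Eta is ranked higher on 3+4+3 = 10 ballots, Delta on 9. Eta wins 10–9.
Eta vs Lambda: Eta is ranked higher on 3 ballots, Lambda on 16. Lambda wins 16–3.
Zeta vs Delta: Zeta is ranked higher on 3+4+4+3+3 = 17 ballots, Delta on 2. Zeta wins 17–2.
Zeta vs Lambda: Zeta, 16–3.
Delta vs Lambda: Delta, 12–7.
No book is winless: Gamma beats Eta; Eta beats Delta; Zeta beats Gamma; Delta beats Gamma; Lambda beats Gamma. There is no Condorcet loser.

none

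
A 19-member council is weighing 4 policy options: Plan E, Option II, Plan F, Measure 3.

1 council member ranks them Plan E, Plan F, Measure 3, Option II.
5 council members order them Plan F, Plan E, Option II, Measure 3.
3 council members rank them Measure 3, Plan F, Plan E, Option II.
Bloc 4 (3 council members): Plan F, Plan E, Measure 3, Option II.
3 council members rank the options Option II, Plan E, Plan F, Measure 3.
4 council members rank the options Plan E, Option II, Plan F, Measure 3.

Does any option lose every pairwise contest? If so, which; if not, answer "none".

Head-to-head results (19 council members):
Plan E vs Option II: Plan E wins 16–3.
Plan E vs Plan F: Plan E is ranked higher on 1+3+4 = 8 ballots, Plan F on 11. Plan F wins 11–8.
Plan E vs Measure 3: Plan E preferred on 1+5+3+3+4 = 16 ballots; Plan E wins 16–3.
Option II vs Plan F: Option II preferred on 3+4 = 7 ballots; Plan F wins 12–7.
Option II vs Measure 3: Option II wins 12–7.
Plan F vs Measure 3: 16 to 3, Plan F.
Measure 3 is beaten in every head-to-head and is the Condorcet loser.

Measure 3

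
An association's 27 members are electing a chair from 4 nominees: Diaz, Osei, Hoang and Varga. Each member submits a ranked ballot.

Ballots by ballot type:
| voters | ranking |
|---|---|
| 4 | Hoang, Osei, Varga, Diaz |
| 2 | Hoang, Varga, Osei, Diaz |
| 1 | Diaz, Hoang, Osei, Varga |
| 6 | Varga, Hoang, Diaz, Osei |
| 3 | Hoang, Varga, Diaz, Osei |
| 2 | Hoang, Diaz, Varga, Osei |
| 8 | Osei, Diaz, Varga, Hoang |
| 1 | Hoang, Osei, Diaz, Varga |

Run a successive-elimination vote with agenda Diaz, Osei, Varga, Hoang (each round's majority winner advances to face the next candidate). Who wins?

Hoang

Round 1: Diaz vs Osei — 12–15, Osei advances.
Round 2: Osei vs Varga — 14–13, Osei advances.
Round 3: Osei vs Hoang — 8–19, Hoang advances.
The agenda winner is Hoang.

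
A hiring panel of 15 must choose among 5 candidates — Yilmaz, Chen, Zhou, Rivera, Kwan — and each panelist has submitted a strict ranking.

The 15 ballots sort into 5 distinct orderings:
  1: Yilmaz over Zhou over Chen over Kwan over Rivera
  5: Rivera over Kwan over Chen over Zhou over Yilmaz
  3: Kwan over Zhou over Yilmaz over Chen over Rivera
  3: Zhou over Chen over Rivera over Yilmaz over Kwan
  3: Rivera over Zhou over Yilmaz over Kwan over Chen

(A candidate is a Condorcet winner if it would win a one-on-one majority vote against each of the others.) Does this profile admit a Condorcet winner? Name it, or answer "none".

Head-to-head results (15 committee members):
Yilmaz vs Chen: 1+3+3 = 7 for Yilmaz, 8 for Chen — Chen by 8–7.
Yilmaz vs Zhou: Yilmaz is ranked higher on 1 ballot, Zhou on 14. Zhou wins 14–1.
Yilmaz vs Rivera: Yilmaz is ranked higher on 1+3 = 4 ballots, Rivera on 11. Rivera wins 11–4.
Yilmaz vs Kwan: Yilmaz is ranked higher on 1+3+3 = 7 ballots, Kwan on 8. Kwan wins 8–7.
Chen vs Zhou: 5 to 10, Zhou.
Chen vs Rivera: Chen preferred on 1+3+3 = 7 ballots; Rivera wins 8–7.
Chen vs Kwan: 1+3 = 4 for Chen, 11 for Kwan — Kwan by 11–4.
Zhou vs Rivera: 7 to 8, Rivera.
Zhou vs Kwan: 1+3+3 = 7 for Zhou, 8 for Kwan — Kwan by 8–7.
Rivera vs Kwan: 11 to 4, Rivera.
Only Rivera has no losses; Rivera is the Condorcet winner.

Rivera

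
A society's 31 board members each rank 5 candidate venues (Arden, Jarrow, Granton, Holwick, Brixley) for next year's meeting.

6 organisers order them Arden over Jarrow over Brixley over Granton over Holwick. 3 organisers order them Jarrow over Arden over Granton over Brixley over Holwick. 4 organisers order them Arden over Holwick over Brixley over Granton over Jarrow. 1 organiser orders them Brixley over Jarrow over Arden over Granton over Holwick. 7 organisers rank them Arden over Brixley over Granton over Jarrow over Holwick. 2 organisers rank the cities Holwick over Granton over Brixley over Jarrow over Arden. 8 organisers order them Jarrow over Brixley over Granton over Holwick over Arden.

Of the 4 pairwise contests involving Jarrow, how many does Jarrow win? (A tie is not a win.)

Jarrow against each rival (31 organisers):
Jarrow vs Arden: Jarrow is ranked higher on 3+1+2+8 = 14 ballots, Arden on 17. Arden wins 17–14.
Jarrow vs Granton: Jarrow, 18–13.
Jarrow vs Holwick: 25 to 6, Jarrow.
Jarrow–Brixley: Jarrow 17–14.
Jarrow beats Granton, Holwick, Brixley; loses to Arden — 3 pairwise wins.

3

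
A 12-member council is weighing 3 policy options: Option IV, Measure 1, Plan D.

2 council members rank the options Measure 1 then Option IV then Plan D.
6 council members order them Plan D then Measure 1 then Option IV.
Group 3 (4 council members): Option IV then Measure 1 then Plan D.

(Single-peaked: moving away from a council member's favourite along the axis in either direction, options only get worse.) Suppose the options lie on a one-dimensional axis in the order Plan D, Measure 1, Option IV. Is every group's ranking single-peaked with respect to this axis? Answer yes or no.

Axis positions: Plan D=1, Measure 1=2, Option IV=3.
Group 1 (peak Measure 1 at position 2): ranking walks positions 2-3-1, expanding outward from the peak — single-peaked.
Group 2 (peak Plan D at position 1): ranking walks positions 1-2-3, expanding outward from the peak — single-peaked.
Group 3 (peak Option IV at position 3): ranking walks positions 3-2-1, expanding outward from the peak — single-peaked.
Every ranking is single-peaked on this axis.

yes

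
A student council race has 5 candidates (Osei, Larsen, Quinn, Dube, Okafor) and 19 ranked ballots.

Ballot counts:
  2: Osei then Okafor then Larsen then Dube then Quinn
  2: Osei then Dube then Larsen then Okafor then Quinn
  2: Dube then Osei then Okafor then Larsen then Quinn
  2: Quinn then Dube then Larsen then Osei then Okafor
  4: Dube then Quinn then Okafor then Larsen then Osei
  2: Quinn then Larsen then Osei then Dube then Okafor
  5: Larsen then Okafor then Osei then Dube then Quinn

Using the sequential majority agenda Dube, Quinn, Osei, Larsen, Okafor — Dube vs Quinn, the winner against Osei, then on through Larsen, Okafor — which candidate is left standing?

Larsen

Round 1: Dube vs Quinn — 15–4, Dube advances.
Round 2: Dube vs Osei — 8–11, Osei advances.
Round 3: Osei vs Larsen — 6–13, Larsen advances.
Round 4: Larsen vs Okafor — 11–8, Larsen advances.
Larsen survives the agenda.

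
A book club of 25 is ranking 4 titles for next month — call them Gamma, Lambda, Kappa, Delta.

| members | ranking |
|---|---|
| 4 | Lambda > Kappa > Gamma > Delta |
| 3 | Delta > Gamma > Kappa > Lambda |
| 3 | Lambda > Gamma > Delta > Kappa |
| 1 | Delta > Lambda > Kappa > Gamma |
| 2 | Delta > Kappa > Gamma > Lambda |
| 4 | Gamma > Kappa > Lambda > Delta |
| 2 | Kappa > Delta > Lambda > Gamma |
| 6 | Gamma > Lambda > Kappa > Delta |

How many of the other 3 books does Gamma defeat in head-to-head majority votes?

3

Gamma against each rival (25 members):
Gamma vs Lambda: Gamma, 15–10.
Gamma vs Kappa: 16 to 9, Gamma.
Gamma vs Delta: Gamma is ranked higher on 4+3+4+6 = 17 ballots, Delta on 8. Gamma wins 17–8.
Gamma beats Lambda, Kappa, Delta — 3 pairwise wins.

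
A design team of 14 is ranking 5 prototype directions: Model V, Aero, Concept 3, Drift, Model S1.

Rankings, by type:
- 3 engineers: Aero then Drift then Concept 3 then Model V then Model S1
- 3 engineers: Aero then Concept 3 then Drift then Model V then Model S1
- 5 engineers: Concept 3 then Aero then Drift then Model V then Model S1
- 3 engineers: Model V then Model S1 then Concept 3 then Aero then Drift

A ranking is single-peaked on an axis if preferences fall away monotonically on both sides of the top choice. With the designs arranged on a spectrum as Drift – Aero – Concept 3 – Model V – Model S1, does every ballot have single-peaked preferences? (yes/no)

Axis positions: Drift=1, Aero=2, Concept 3=3, Model V=4, Model S1=5.
Type 1 (peak Aero at position 2): ranking walks positions 2-1-3-4-5, expanding outward from the peak — single-peaked.
Type 2 (peak Aero at position 2): ranking walks positions 2-3-1-4-5, expanding outward from the peak — single-peaked.
Type 3 (peak Concept 3 at position 3): ranking walks positions 3-2-1-4-5, expanding outward from the peak — single-peaked.
Type 4 (peak Model V at position 4): ranking walks positions 4-5-3-2-1, expanding outward from the peak — single-peaked.
Every ranking is single-peaked on this axis.

yes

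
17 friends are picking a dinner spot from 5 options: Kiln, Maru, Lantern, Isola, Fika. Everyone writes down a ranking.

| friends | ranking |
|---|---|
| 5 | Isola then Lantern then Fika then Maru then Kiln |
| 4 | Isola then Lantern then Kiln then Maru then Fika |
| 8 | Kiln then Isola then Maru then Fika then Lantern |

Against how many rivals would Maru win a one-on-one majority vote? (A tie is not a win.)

1

Maru against each rival (17 friends):
Maru vs Kiln: Kiln wins 12–5.
Maru vs Lantern: 8 to 9, Lantern.
Maru vs Isola: Maru is ranked higher on 0 ballots, Isola on 17. Isola wins 17–0.
Maru vs Fika: Maru preferred on 4+8 = 12 ballots; Maru wins 12–5.
Maru beats Fika; loses to Kiln, Lantern, Isola — 1 pairwise win.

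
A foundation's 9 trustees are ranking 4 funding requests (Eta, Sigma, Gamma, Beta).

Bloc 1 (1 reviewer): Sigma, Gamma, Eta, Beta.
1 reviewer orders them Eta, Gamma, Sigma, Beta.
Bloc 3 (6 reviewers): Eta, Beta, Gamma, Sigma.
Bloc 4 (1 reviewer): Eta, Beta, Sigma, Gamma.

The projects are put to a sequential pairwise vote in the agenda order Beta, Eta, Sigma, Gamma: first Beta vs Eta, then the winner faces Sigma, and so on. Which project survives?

Eta

Round 1: Beta vs Eta — 0–9, Eta advances.
Round 2: Eta vs Sigma — 8–1, Eta advances.
Round 3: Eta vs Gamma — 8–1, Eta advances.
Eta survives the agenda.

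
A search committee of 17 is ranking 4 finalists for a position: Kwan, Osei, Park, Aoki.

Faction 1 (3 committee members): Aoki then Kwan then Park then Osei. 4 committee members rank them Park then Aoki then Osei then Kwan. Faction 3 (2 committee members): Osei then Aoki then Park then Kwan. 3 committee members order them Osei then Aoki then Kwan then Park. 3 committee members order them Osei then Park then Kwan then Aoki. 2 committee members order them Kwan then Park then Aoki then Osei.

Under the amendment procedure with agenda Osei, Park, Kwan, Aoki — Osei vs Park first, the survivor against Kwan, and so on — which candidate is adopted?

Round 1: Osei vs Park — 8–9, Park advances.
Round 2: Park vs Kwan — 9–8, Park advances.
Round 3: Park vs Aoki — 9–8, Park advances.
The agenda winner is Park.

Park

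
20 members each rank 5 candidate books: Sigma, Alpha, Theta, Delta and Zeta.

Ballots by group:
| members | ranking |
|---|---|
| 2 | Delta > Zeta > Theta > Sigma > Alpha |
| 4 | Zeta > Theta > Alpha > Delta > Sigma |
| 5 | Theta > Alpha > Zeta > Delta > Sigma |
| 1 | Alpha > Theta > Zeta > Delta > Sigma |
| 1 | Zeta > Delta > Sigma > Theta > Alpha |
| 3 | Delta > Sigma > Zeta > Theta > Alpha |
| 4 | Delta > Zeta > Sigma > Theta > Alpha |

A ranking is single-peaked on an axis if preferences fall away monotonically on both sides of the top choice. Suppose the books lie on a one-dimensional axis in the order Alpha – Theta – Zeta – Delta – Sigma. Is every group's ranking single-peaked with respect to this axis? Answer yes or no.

yes

Axis positions: Alpha=1, Theta=2, Zeta=3, Delta=4, Sigma=5.
Group 1 (peak Delta at position 4): ranking walks positions 4-3-2-5-1, expanding outward from the peak — single-peaked.
Group 2 (peak Zeta at position 3): ranking walks positions 3-2-1-4-5, expanding outward from the peak — single-peaked.
Group 3 (peak Theta at position 2): ranking walks positions 2-1-3-4-5, expanding outward from the peak — single-peaked.
Group 4 (peak Alpha at position 1): ranking walks positions 1-2-3-4-5, expanding outward from the peak — single-peaked.
Group 5 (peak Zeta at position 3): ranking walks positions 3-4-5-2-1, expanding outward from the peak — single-peaked.
Group 6 (peak Delta at position 4): ranking walks positions 4-5-3-2-1, expanding outward from the peak — single-peaked.
Group 7 (peak Delta at position 4): ranking walks positions 4-3-5-2-1, expanding outward from the peak — single-peaked.
Every ranking is single-peaked on this axis.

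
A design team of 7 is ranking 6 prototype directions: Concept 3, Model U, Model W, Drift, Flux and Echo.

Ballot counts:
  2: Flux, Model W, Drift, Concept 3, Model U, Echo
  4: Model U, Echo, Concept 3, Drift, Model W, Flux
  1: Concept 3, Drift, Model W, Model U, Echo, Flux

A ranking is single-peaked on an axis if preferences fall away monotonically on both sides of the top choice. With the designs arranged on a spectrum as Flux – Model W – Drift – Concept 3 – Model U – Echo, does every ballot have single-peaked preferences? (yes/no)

Axis positions: Flux=1, Model W=2, Drift=3, Concept 3=4, Model U=5, Echo=6.
Faction 1 (peak Flux at position 1): ranking walks positions 1-2-3-4-5-6, expanding outward from the peak — single-peaked.
Faction 2 (peak Model U at position 5): ranking walks positions 5-6-4-3-2-1, expanding outward from the peak — single-peaked.
Faction 3 (peak Concept 3 at position 4): ranking walks positions 4-3-2-5-6-1, expanding outward from the peak — single-peaked.
Every ranking is single-peaked on this axis.

yes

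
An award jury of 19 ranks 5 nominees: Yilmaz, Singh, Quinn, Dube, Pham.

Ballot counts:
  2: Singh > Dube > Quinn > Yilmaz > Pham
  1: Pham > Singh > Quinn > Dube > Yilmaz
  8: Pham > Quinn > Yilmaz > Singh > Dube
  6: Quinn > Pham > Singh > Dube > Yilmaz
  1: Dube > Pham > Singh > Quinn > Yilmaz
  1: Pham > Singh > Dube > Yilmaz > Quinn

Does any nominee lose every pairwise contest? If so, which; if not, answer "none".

Yilmaz

Head-to-head results (19 jurors):
Yilmaz vs Singh: Singh, 11–8.
Yilmaz vs Quinn: 1 for Yilmaz, 18 for Quinn — Quinn by 18–1.
Yilmaz vs Dube: 8 for Yilmaz, 11 for Dube — Dube by 11–8.
Yilmaz vs Pham: Yilmaz preferred on 2 ballots; Pham wins 17–2.
Singh vs Quinn: Quinn wins 14–5.
Singh vs Dube: Singh, 18–1.
Singh vs Pham: Pham wins 17–2.
Quinn vs Dube: 1+8+6 = 15 for Quinn, 4 for Dube — Quinn by 15–4.
Quinn–Pham: Pham 11–8.
Dube–Pham: Pham 16–3.
Yilmaz is beaten in every head-to-head and is the Condorcet loser.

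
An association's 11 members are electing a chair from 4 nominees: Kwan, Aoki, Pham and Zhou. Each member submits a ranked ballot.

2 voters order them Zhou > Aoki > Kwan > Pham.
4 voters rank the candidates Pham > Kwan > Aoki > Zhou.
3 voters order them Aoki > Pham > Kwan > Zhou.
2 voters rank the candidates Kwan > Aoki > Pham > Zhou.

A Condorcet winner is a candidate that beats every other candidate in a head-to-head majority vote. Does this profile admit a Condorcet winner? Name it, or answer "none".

none

Check each pair by majority over 11 ballots:
Kwan vs Aoki: 4+2 = 6 for Kwan, 5 for Aoki — Kwan by 6–5.
Kwan vs Pham: 2+2 = 4 for Kwan, 7 for Pham — Pham by 7–4.
Kwan vs Zhou: 9 to 2, Kwan.
Aoki vs Pham: 2+3+2 = 7 for Aoki, 4 for Pham — Aoki by 7–4.
Aoki vs Zhou: 4+3+2 = 9 for Aoki, 2 for Zhou — Aoki by 9–2.
Pham vs Zhou: Pham preferred on 4+3+2 = 9 ballots; Pham wins 9–2.
Each candidate drops at least one matchup (Kwan loses to Pham; Aoki loses to Kwan; Pham loses to Aoki; Zhou loses to Kwan); the cycle Kwan beats Aoki beats Pham beats Kwan rules out a Condorcet winner.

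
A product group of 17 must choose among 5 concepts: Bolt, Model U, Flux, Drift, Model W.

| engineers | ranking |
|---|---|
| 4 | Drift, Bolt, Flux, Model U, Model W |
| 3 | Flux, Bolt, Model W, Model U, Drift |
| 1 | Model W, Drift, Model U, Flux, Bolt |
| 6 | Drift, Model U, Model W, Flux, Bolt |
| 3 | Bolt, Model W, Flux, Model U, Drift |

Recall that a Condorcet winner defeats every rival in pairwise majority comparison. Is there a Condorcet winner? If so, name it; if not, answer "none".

Pairwise majorities:
Bolt vs Model U: Bolt preferred on 4+3+3 = 10 ballots; Bolt wins 10–7.
Bolt vs Flux: 7 to 10, Flux.
Bolt vs Drift: Bolt preferred on 3+3 = 6 ballots; Drift wins 11–6.
Bolt vs Model W: Bolt is ranked higher on 4+3+3 = 10 ballots, Model W on 7. Bolt wins 10–7.
Model U vs Flux: 7 to 10, Flux.
Model U vs Drift: 6 to 11, Drift.
Model U vs Model W: Model U preferred on 4+6 = 10 ballots; Model U wins 10–7.
Flux vs Drift: Flux preferred on 3+3 = 6 ballots; Drift wins 11–6.
Flux vs Model W: 4+3 = 7 for Flux, 10 for Model W — Model W by 10–7.
Drift vs Model W: 4+6 = 10 for Drift, 7 for Model W — Drift by 10–7.
Only Drift has no losses; Drift is the Condorcet winner.

Drift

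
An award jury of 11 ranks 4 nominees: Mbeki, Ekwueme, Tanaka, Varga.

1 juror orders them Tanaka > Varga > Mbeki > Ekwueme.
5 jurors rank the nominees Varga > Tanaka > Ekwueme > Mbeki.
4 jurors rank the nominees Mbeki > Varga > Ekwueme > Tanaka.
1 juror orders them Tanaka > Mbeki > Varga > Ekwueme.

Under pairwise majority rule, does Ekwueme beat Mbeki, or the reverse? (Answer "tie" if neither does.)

Mbeki

Ballots ranking Ekwueme above Mbeki: 5.
Ballots ranking Mbeki above Ekwueme: 11 − 5 = 6.
Mbeki wins the head-to-head 6–5.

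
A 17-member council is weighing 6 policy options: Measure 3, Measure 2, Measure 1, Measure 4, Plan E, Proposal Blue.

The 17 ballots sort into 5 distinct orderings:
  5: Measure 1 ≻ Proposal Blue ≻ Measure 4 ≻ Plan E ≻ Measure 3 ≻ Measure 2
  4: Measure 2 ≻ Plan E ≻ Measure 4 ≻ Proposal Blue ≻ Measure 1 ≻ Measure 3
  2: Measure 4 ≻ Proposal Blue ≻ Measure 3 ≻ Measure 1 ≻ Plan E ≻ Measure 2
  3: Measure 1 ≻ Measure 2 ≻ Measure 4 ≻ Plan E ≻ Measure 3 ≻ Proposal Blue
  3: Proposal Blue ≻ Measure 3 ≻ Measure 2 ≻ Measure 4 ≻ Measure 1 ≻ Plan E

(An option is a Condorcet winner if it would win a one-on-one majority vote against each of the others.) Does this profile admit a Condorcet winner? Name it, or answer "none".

Pairwise majorities:
Measure 3 vs Measure 2: Measure 3 is ranked higher on 5+2+3 = 10 ballots, Measure 2 on 7. Measure 3 wins 10–7.
Measure 3 vs Measure 1: 5 to 12, Measure 1.
Measure 3 vs Measure 4: 3 for Measure 3, 14 for Measure 4 — Measure 4 by 14–3.
Measure 3 vs Plan E: Measure 3 is ranked higher on 2+3 = 5 ballots, Plan E on 12. Plan E wins 12–5.
Measure 3 vs Proposal Blue: 3 for Measure 3, 14 for Proposal Blue — Proposal Blue by 14–3.
Measure 2 vs Measure 1: Measure 2 preferred on 4+3 = 7 ballots; Measure 1 wins 10–7.
Measure 2 vs Measure 4: 4+3+3 = 10 for Measure 2, 7 for Measure 4 — Measure 2 by 10–7.
Measure 2 vs Plan E: Measure 2 is ranked higher on 4+3+3 = 10 ballots, Plan E on 7. Measure 2 wins 10–7.
Measure 2 vs Proposal Blue: 4+3 = 7 for Measure 2, 10 for Proposal Blue — Proposal Blue by 10–7.
Measure 1 vs Measure 4: Measure 1 is ranked higher on 5+3 = 8 ballots, Measure 4 on 9. Measure 4 wins 9–8.
Measure 1 vs Plan E: 13 to 4, Measure 1.
Measure 1 vs Proposal Blue: Measure 1 preferred on 5+3 = 8 ballots; Proposal Blue wins 9–8.
Measure 4 vs Plan E: Measure 4 is ranked higher on 5+2+3+3 = 13 ballots, Plan E on 4. Measure 4 wins 13–4.
Measure 4 vs Proposal Blue: Measure 4 preferred on 4+2+3 = 9 ballots; Measure 4 wins 9–8.
Plan E vs Proposal Blue: 7 to 10, Proposal Blue.
Every option loses at least once (Measure 3 loses to Measure 1; Measure 2 loses to Measure 3; Measure 1 loses to Measure 4; Measure 4 loses to Measure 2; Plan E loses to Measure 2; Proposal Blue loses to Measure 4). The majority relation contains the cycle Measure 3 → Measure 2 → Measure 4 → Measure 3, so there is no Condorcet winner.

none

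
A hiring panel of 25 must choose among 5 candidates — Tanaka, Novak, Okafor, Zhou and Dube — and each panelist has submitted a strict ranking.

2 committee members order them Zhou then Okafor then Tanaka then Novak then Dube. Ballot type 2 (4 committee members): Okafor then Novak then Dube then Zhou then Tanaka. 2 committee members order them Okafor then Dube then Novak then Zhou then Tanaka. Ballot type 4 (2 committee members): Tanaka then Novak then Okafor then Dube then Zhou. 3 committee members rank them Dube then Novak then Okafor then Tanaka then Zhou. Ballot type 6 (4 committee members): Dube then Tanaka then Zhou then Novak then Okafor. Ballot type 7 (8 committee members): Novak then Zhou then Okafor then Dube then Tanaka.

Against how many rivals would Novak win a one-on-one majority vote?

Novak against each rival (25 committee members):
Novak vs Tanaka: Novak wins 17–8.
Novak vs Okafor: 2+3+4+8 = 17 for Novak, 8 for Okafor — Novak by 17–8.
Novak vs Zhou: Novak is ranked higher on 4+2+2+3+8 = 19 ballots, Zhou on 6. Novak wins 19–6.
Novak vs Dube: 16 to 9, Novak.
Novak beats Tanaka, Okafor, Zhou, Dube — 4 pairwise wins.

4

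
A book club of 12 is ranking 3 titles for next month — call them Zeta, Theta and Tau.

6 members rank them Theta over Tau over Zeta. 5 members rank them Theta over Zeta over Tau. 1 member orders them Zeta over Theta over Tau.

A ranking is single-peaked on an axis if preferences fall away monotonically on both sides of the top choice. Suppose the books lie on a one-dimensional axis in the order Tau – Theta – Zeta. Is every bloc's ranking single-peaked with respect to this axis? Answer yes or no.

yes

Axis positions: Tau=1, Theta=2, Zeta=3.
Bloc 1 (peak Theta at position 2): ranking walks positions 2-1-3, expanding outward from the peak — single-peaked.
Bloc 2 (peak Theta at position 2): ranking walks positions 2-3-1, expanding outward from the peak — single-peaked.
Bloc 3 (peak Zeta at position 3): ranking walks positions 3-2-1, expanding outward from the peak — single-peaked.
Every ranking is single-peaked on this axis.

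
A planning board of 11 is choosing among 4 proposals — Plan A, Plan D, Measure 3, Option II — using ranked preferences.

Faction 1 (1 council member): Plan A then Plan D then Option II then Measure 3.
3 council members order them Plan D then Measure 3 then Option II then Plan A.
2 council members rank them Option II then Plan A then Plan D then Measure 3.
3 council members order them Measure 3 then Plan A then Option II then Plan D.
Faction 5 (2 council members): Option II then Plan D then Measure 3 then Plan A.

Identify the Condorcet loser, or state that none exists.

none

Head-to-head results (11 council members):
Plan A vs Plan D: Plan A preferred on 1+2+3 = 6 ballots; Plan A wins 6–5.
Plan A vs Measure 3: Measure 3, 8–3.
Plan A vs Option II: Plan A is ranked higher on 1+3 = 4 ballots, Option II on 7. Option II wins 7–4.
Plan D vs Measure 3: Plan D, 8–3.
Plan D vs Option II: Option II, 7–4.
Measure 3 vs Option II: 3+3 = 6 for Measure 3, 5 for Option II — Measure 3 by 6–5.
Each option has at least one pairwise win (Plan A beats Plan D; Plan D beats Measure 3; Measure 3 beats Plan A; Option II beats Plan A) — no Condorcet loser.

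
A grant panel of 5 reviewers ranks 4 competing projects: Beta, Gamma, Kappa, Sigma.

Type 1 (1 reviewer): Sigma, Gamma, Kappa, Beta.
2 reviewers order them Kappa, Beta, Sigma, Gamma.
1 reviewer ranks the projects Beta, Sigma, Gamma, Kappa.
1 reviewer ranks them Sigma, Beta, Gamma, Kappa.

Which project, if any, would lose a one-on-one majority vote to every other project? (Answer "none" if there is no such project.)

none

Head-to-head results (5 reviewers):
Beta vs Gamma: Beta is ranked higher on 2+1+1 = 4 ballots, Gamma on 1. Beta wins 4–1.
Beta vs Kappa: 2 to 3, Kappa.
Beta vs Sigma: Beta wins 3–2.
Gamma vs Kappa: Gamma wins 3–2.
Gamma vs Sigma: Sigma wins 5–0.
Kappa vs Sigma: Sigma wins 3–2.
Every project wins at least one matchup (Beta beats Gamma; Gamma beats Kappa; Kappa beats Beta; Sigma beats Gamma), so there is no Condorcet loser.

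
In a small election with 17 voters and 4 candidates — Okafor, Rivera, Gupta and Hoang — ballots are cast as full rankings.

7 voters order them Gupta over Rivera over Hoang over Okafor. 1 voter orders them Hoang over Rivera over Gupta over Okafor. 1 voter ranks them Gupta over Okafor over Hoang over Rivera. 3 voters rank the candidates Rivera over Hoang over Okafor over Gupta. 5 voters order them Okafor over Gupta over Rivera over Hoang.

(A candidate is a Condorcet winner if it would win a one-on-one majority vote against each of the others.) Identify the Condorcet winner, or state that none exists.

Gupta

Pairwise majorities:
Okafor vs Rivera: Rivera, 11–6.
Okafor vs Gupta: Gupta, 9–8.
Okafor vs Hoang: Hoang, 11–6.
Rivera vs Gupta: 4 to 13, Gupta.
Rivera vs Hoang: Rivera preferred on 7+3+5 = 15 ballots; Rivera wins 15–2.
Gupta vs Hoang: 13 to 4, Gupta.
Gupta wins every pairwise contest, so Gupta is the Condorcet winner.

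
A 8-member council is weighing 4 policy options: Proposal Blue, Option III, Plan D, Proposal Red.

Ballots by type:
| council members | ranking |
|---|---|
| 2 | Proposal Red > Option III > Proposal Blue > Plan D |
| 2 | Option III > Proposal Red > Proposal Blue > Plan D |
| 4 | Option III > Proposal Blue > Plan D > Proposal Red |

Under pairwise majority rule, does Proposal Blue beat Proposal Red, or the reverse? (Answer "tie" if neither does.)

Ballots ranking Proposal Blue above Proposal Red: 4.
Ballots ranking Proposal Red above Proposal Blue: 8 − 4 = 4.
4–4: the pair ties.

tie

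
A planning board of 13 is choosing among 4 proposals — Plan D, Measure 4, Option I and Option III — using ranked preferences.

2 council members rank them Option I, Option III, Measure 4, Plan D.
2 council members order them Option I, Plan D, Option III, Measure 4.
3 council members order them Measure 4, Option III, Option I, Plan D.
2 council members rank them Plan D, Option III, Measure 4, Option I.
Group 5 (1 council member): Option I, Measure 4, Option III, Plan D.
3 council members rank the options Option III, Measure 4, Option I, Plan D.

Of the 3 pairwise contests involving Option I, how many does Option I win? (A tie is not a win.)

Option I against each rival (13 council members):
Option I vs Plan D: Option I is ranked higher on 2+2+3+1+3 = 11 ballots, Plan D on 2. Option I wins 11–2.
Option I–Measure 4: Measure 4 8–5.
Option I vs Option III: 2+2+1 = 5 for Option I, 8 for Option III — Option III by 8–5.
Option I beats Plan D; loses to Measure 4, Option III — 1 pairwise win.

1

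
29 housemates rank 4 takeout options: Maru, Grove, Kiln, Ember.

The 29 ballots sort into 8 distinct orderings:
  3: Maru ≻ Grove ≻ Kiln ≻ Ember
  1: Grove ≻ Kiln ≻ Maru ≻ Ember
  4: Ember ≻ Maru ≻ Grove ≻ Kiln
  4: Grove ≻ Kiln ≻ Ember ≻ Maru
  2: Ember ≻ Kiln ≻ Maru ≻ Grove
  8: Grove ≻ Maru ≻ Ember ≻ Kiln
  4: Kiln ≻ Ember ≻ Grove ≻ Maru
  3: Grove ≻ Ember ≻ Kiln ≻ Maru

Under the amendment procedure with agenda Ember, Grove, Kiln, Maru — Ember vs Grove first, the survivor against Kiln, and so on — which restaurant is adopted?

Round 1: Ember vs Grove — 10–19, Grove advances.
Round 2: Grove vs Kiln — 23–6, Grove advances.
Round 3: Grove vs Maru — 20–9, Grove advances.
The agenda winner is Grove.

Grove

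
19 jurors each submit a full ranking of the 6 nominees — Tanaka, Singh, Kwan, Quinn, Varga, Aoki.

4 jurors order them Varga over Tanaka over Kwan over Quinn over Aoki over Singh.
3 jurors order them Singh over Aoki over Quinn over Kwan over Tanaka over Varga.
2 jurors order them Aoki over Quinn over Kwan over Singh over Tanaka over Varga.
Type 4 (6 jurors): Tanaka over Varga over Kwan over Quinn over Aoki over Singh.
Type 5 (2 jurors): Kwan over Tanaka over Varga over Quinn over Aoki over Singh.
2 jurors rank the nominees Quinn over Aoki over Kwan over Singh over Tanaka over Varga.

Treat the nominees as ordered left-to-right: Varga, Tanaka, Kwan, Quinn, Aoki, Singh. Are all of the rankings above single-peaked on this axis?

Axis positions: Varga=1, Tanaka=2, Kwan=3, Quinn=4, Aoki=5, Singh=6.
Type 1 (peak Varga at position 1): ranking walks positions 1-2-3-4-5-6, expanding outward from the peak — single-peaked.
Type 2 (peak Singh at position 6): ranking walks positions 6-5-4-3-2-1, expanding outward from the peak — single-peaked.
Type 3 (peak Aoki at position 5): ranking walks positions 5-4-3-6-2-1, expanding outward from the peak — single-peaked.
Type 4 (peak Tanaka at position 2): ranking walks positions 2-1-3-4-5-6, expanding outward from the peak — single-peaked.
Type 5 (peak Kwan at position 3): ranking walks positions 3-2-1-4-5-6, expanding outward from the peak — single-peaked.
Type 6 (peak Quinn at position 4): ranking walks positions 4-5-3-6-2-1, expanding outward from the peak — single-peaked.
Every ranking is single-peaked on this axis.

yes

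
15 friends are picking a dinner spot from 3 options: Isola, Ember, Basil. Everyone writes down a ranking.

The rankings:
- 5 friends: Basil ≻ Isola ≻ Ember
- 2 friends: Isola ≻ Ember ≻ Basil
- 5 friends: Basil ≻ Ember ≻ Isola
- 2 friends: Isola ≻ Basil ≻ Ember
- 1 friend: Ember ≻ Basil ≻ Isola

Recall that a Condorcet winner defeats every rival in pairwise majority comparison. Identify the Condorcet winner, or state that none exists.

Head-to-head results (15 friends):
Isola–Ember: Isola 9–6.
Isola–Basil: Basil 11–4.
Ember vs Basil: Basil, 12–3.
Basil defeats every rival head-to-head and is the Condorcet winner.

Basil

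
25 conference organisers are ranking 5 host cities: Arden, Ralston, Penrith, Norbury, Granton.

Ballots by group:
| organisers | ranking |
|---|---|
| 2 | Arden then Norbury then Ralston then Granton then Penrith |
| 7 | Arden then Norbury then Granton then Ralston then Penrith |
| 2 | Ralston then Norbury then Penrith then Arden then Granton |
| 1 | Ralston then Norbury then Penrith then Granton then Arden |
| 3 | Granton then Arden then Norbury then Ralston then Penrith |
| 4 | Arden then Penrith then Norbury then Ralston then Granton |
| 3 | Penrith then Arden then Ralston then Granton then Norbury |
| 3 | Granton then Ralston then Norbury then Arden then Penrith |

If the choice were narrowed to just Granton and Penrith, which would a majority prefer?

Ballots ranking Granton above Penrith: 2 + 7 + 3 + 3 = 15.
Ballots ranking Penrith above Granton: 25 − 15 = 10.
Granton wins the head-to-head 15–10.

Granton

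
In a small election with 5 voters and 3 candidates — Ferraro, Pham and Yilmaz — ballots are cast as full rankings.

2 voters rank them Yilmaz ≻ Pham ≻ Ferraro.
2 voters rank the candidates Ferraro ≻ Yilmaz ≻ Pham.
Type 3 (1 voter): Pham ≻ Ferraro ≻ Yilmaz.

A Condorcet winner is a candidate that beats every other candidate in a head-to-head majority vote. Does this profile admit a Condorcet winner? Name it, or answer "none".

Pairwise majorities:
Ferraro vs Pham: 2 for Ferraro, 3 for Pham — Pham by 3–2.
Ferraro vs Yilmaz: Ferraro, 3–2.
Pham vs Yilmaz: 1 to 4, Yilmaz.
Every candidate loses at least once (Ferraro loses to Pham; Pham loses to Yilmaz; Yilmaz loses to Ferraro). The majority relation contains the cycle Ferraro beats Yilmaz beats Pham beats Ferraro, so there is no Condorcet winner.

none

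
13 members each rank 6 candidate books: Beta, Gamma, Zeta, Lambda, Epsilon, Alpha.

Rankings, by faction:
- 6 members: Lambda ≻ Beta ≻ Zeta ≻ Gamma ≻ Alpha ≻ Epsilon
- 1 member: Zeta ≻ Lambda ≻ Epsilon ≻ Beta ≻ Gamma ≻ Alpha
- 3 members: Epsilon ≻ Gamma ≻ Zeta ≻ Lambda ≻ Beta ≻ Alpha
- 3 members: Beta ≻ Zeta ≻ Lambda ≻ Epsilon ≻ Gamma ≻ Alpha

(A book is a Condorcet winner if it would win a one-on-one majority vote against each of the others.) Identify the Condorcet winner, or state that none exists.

none

Check each pair by majority over 13 ballots:
Beta vs Gamma: Beta wins 10–3.
Beta vs Zeta: Beta is ranked higher on 6+3 = 9 ballots, Zeta on 4. Beta wins 9–4.
Beta vs Lambda: Lambda, 10–3.
Beta vs Epsilon: 6+3 = 9 for Beta, 4 for Epsilon — Beta by 9–4.
Beta vs Alpha: Beta is ranked higher on 6+1+3+3 = 13 ballots, Alpha on 0. Beta wins 13–0.
Gamma vs Zeta: Gamma is ranked higher on 3 ballots, Zeta on 10. Zeta wins 10–3.
Gamma vs Lambda: Gamma preferred on 3 ballots; Lambda wins 10–3.
Gamma vs Epsilon: Epsilon, 7–6.
Gamma vs Alpha: Gamma wins 13–0.
Zeta vs Lambda: Zeta preferred on 1+3+3 = 7 ballots; Zeta wins 7–6.
Zeta vs Epsilon: Zeta, 10–3.
Zeta–Alpha: Zeta 13–0.
Lambda vs Epsilon: 6+1+3 = 10 for Lambda, 3 for Epsilon — Lambda by 10–3.
Lambda vs Alpha: Lambda, 13–0.
Epsilon vs Alpha: Epsilon, 7–6.
No book is unbeaten: Beta loses to Lambda; Gamma loses to Beta; Zeta loses to Beta; Lambda loses to Zeta; Epsilon loses to Beta; Alpha loses to Beta. In particular Beta beats Zeta beats Lambda beats Beta is a majority cycle — no Condorcet winner exists.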